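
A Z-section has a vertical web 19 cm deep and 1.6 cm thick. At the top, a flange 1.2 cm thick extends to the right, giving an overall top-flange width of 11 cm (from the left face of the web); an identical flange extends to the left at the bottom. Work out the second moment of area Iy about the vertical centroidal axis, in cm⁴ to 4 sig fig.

Iy ≈ 855.0 cm⁴

Treat the section as a set of non-overlapping primitives; coordinates are from the bounding-box lower-left.
Web: 1.6 × 19, A = 30.4 cm², x = 10.2 cm, Ī = 6.48533 cm⁴.
Top flange (beyond web): 9.4 × 1.2, A = 11.28 cm², x = 15.7 cm, Ī = 83.0584 cm⁴.
Bottom flange (beyond web): 9.4 × 1.2, A = 11.28 cm², x = 4.7 cm, Ī = 83.0584 cm⁴.
Centroid: x̄ = ΣA·x / ΣA = 10.2 cm.
Transfer each piece to the vertical centroidal axis using Ī + A·d² with d = x − 10.2:
  web: d = 0 cm → contributes +6.48533 cm⁴
  top flange (beyond web): d = 5.5 cm → contributes +424.278 cm⁴
  bottom flange (beyond web): d = -5.5 cm → contributes +424.278 cm⁴
Total I = 855.042 cm⁴.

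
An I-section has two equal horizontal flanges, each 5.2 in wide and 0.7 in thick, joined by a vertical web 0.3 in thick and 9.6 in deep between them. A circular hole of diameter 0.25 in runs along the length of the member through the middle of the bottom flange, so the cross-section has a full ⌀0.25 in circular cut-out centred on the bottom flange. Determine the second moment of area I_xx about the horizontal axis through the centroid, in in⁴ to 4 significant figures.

Decompose the section into non-overlapping parts with the origin at the bottom-left of its bounding rectangle.
Bottom flange: 5.2 × 0.7, A = 3.64 in², y = 0.35 in, Ī = 0.148633 in⁴.
Web: 0.3 × 9.6, A = 2.88 in², y = 5.5 in, Ī = 22.1184 in⁴.
Top flange: 5.2 × 0.7, A = 3.64 in², y = 10.65 in, Ī = 0.148633 in⁴.
Hole (subtracted): ⌀0.25, A = 0.0490874 in², y = 0.35 in, Ī = 0.000191748 in⁴.
Centroid: ȳ = ΣA·y / ΣA = 5.525 in.
Transfer each piece to the horizontal axis through the centroid using Ī + A·d² with d = y − 5.525:
  bottom flange: d = -5.175 in → contributes +97.6302 in⁴
  web: d = -0.0250027 in → contributes +22.1202 in⁴
  top flange: d = 5.125 in → contributes +95.7554 in⁴
  hole: d = -5.175 in → contributes −1.31478 in⁴
Total I = 214.191 in⁴.

I_xx ≈ 214.2 in⁴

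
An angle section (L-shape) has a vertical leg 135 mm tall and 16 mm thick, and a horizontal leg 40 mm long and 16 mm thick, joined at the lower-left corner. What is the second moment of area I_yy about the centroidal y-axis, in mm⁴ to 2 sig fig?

I_yy ≈ 1.9 × 10⁵ mm⁴

Decompose the section into non-overlapping parts with the origin at the bottom-left of its bounding rectangle.
Vertical leg: 16 × 135, A = 2 160 mm², x = 8 mm, Ī = 46 080 mm⁴.
Horizontal leg (remainder): 24 × 16, A = 384 mm², x = 28 mm, Ī = 18 432 mm⁴.
Centroid: x̄ = ΣA·x / ΣA = 11.02 mm.
Transfer each piece to the centroidal y-axis using Ī + A·d² with d = x − 11.02:
  vertical leg: d = -3.019 mm → contributes +65 765 mm⁴
  horizontal leg (remainder): d = 16.98 mm → contributes +129 162 mm⁴
Total I = 194 927 mm⁴.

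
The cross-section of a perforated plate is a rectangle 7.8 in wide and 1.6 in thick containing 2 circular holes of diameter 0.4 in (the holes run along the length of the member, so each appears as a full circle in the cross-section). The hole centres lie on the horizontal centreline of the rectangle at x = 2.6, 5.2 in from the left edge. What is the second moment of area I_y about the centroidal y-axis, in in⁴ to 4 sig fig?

Split into non-overlapping primitives; take the origin at the lower-left of the bounding box.
Plate: 7.8 × 1.6, A = 12.48 in², x = 3.9 in, Ī = 63.2736 in⁴.
Hole 1 (subtracted): ⌀0.4, A = 0.125664 in², x = 2.6 in, Ī = 0.00125664 in⁴.
Hole 2 (subtracted): ⌀0.4, A = 0.125664 in², x = 5.2 in, Ī = 0.00125664 in⁴.
By symmetry the centroid is at mid-width, x̄ = 3.9 in.
Transfer each piece to the centroidal y-axis using Ī + A·d² with d = x − 3.9:
  plate: d = 0 in → contributes +63.2736 in⁴
  hole 1: d = -1.3 in → contributes −0.213628 in⁴
  hole 2: d = 1.3 in → contributes −0.213628 in⁴
Total I = 62.8463 in⁴.

I_y ≈ 62.85 in⁴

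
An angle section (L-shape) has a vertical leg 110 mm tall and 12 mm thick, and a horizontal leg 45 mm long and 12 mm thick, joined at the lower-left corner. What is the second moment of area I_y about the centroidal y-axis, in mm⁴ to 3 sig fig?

Decompose the section into non-overlapping parts with the origin at the bottom-left of its bounding rectangle.
Vertical leg: 12 × 110, A = 1 320 mm², x = 6 mm, Ī = 15 840 mm⁴.
Horizontal leg (remainder): 33 × 12, A = 396 mm², x = 28.5 mm, Ī = 35 937 mm⁴.
Centroid: x̄ = ΣA·x / ΣA = 11.192 mm.
Transfer each piece to the centroidal y-axis using Ī + A·d² with d = x − 11.192:
  vertical leg: d = -5.1923 mm → contributes +51 427 mm⁴
  horizontal leg (remainder): d = 17.308 mm → contributes +154 561 mm⁴
Total I = 205 989 mm⁴.

I_y ≈ 2.06 × 10⁵ mm⁴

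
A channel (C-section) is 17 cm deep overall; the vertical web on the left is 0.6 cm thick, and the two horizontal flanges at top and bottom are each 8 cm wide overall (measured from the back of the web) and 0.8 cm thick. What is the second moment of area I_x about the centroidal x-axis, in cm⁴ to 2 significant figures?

Break the section into simple shapes (no overlaps), measuring from the bottom-left corner of the bounding box.
Web: 0.6 × 17, A = 10.2 cm², y = 8.5 cm, Ī = 245.7 cm⁴.
Top flange (beyond web): 7.4 × 0.8, A = 5.92 cm², y = 16.6 cm, Ī = 0.3157 cm⁴.
Bottom flange (beyond web): 7.4 × 0.8, A = 5.92 cm², y = 0.4 cm, Ī = 0.3157 cm⁴.
By symmetry the centroid is at mid-height, ȳ = 8.5 cm.
Transfer each piece to the centroidal x-axis using Ī + A·d² with d = y − 8.5:
  web: d = 0 cm → contributes +245.7 cm⁴
  top flange (beyond web): d = 8.1 cm → contributes +388.7 cm⁴
  bottom flange (beyond web): d = -8.1 cm → contributes +388.7 cm⁴
Total I = 1 023 cm⁴.

I_x ≈ 1000 cm⁴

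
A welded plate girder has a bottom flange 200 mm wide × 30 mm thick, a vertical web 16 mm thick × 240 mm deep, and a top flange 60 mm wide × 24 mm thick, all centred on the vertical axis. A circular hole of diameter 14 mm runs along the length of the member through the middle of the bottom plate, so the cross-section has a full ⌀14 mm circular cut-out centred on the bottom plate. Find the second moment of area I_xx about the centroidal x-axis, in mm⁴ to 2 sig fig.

I_xx ≈ 1.2 × 10⁸ mm⁴

Break the section into simple shapes (no overlaps), measuring from the bottom-left corner of the bounding box.
Bottom plate: 200 × 30, A = 6 000 mm², y = 15 mm, Ī = 450 000 mm⁴.
Web plate: 16 × 240, A = 3 840 mm², y = 150 mm, Ī = 18 432 000 mm⁴.
Top plate: 60 × 24, A = 1 440 mm², y = 282 mm, Ī = 69 120 mm⁴.
Hole (subtracted): ⌀14, A = 153.9 mm², y = 15 mm, Ī = 1 886 mm⁴.
Centroid: ȳ = ΣA·y / ΣA = 96.15 mm.
Transfer each piece to the centroidal x-axis using Ī + A·d² with d = y − 96.15:
  bottom plate: d = -81.15 mm → contributes +39 961 941 mm⁴
  web plate: d = 53.85 mm → contributes +29 567 316 mm⁴
  top plate: d = 185.8 mm → contributes +49 807 037 mm⁴
  hole: d = -81.15 mm → contributes −1 015 618 mm⁴
Total I = 118 320 676 mm⁴.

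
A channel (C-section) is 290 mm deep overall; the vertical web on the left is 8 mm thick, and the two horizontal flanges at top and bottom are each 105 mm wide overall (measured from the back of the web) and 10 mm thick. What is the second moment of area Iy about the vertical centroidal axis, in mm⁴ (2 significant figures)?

Iy ≈ 4.4 × 10⁶ mm⁴

Split into non-overlapping primitives; take the origin at the lower-left of the bounding box.
Web: 8 × 290, A = 2 320 mm², x = 4 mm, Ī = 12 373 mm⁴.
Top flange (beyond web): 97 × 10, A = 970 mm², x = 56.5 mm, Ī = 760 561 mm⁴.
Bottom flange (beyond web): 97 × 10, A = 970 mm², x = 56.5 mm, Ī = 760 561 mm⁴.
Centroid: x̄ = ΣA·x / ΣA = 27.91 mm.
Transfer each piece to the vertical centroidal axis using Ī + A·d² with d = x − 27.91:
  web: d = -23.91 mm → contributes +1 338 518 mm⁴
  top flange (beyond web): d = 28.59 mm → contributes +1 553 513 mm⁴
  bottom flange (beyond web): d = 28.59 mm → contributes +1 553 513 mm⁴
Total I = 4 445 544 mm⁴.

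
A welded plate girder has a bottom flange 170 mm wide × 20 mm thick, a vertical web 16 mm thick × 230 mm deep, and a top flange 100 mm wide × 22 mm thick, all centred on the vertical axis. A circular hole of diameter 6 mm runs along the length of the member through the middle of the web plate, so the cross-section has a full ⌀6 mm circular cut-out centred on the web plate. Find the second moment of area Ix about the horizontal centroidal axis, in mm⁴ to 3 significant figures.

Ix ≈ 1.02 × 10⁸ mm⁴

Break the section into simple shapes (no overlaps), measuring from the bottom-left corner of the bounding box.
Bottom plate: 170 × 20, A = 3 400 mm², y = 10 mm, Ī = 113 333 mm⁴.
Web plate: 16 × 230, A = 3 680 mm², y = 135 mm, Ī = 16 222 667 mm⁴.
Top plate: 100 × 22, A = 2 200 mm², y = 261 mm, Ī = 88 733 mm⁴.
Hole (subtracted): ⌀6, A = 28.274 mm², y = 135 mm, Ī = 63.617 mm⁴.
Centroid: ȳ = ΣA·y / ΣA = 119.02 mm.
Transfer each piece to the horizontal centroidal axis using Ī + A·d² with d = y − 119.02:
  bottom plate: d = -109.02 mm → contributes +40 526 970 mm⁴
  web plate: d = 15.975 mm → contributes +17 161 852 mm⁴
  top plate: d = 141.98 mm → contributes +44 434 163 mm⁴
  hole: d = 15.975 mm → contributes −7279.6 mm⁴
Total I = 102 115 706 mm⁴.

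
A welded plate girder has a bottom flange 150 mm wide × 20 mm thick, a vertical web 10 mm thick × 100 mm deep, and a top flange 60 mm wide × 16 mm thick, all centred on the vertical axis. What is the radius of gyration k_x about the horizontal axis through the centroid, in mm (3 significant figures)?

k_x ≈ 48.9 mm

Decompose the section into non-overlapping parts with the origin at the bottom-left of its bounding rectangle.
Bottom plate: 150 × 20, A = 3 000 mm², y = 10 mm, Ī = 100 000 mm⁴.
Web plate: 10 × 100, A = 1 000 mm², y = 70 mm, Ī = 833 333 mm⁴.
Top plate: 60 × 16, A = 960 mm², y = 128 mm, Ī = 20 480 mm⁴.
Centroid: ȳ = ΣA·y / ΣA = 44.935 mm.
Transfer each piece to the horizontal axis through the centroid using Ī + A·d² with d = y − 44.935:
  bottom plate: d = -34.935 mm → contributes +3 761 464 mm⁴
  web plate: d = 25.065 mm → contributes +1 461 563 mm⁴
  top plate: d = 83.065 mm → contributes +6 644 205 mm⁴
Total I = 11 867 233 mm⁴.
Radius of gyration: k = √(I/A) = √(11 867 233 / 4 960) = 48.914 mm.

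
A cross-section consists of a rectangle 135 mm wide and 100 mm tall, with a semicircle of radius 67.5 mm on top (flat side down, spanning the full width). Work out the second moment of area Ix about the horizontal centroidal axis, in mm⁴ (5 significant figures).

Ix ≈ 4.2460 × 10⁷ mm⁴

Split into non-overlapping primitives; take the origin at the lower-left of the bounding box.
Rectangular body: 135 × 100, A = 13 500 mm², y = 50 mm, Ī = 11 250 000 mm⁴.
Semicircular cap: semicircle r = 67.5, A = 7156.941 mm², y = 128.6479 mm, Ī = 2 278 490 mm⁴.
Centroid: ȳ = ΣA·y / ΣA = 77.24887 mm.
Transfer each piece to the horizontal centroidal axis using Ī + A·d² with d = y − 77.24887:
  rectangular body: d = -27.24887 mm → contributes +21 273 762 mm⁴
  semicircular cap: d = 51.39902 mm → contributes +21 186 120 mm⁴
Total I = 42 459 883 mm⁴.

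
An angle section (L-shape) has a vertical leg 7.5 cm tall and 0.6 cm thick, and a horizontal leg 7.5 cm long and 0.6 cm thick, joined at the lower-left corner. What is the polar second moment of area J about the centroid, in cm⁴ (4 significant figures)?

Treat the section as a set of non-overlapping primitives; coordinates are from the bounding-box lower-left.
Vertical leg: 0.6 × 7.5, A = 4.5 cm², y = 3.75 cm, Ī = 21.0938 cm⁴.
Horizontal leg (remainder): 6.9 × 0.6, A = 4.14 cm², y = 0.3 cm, Ī = 0.1242 cm⁴.
Centroid: ȳ = ΣA·y / ΣA = 2.09688 cm.
Transfer each piece to the centroidal x-axis using Ī + A·d² with d = y − 2.09688:
  vertical leg: d = 1.65313 cm → contributes +33.3915 cm⁴
  horizontal leg (remainder): d = -1.79688 cm → contributes +13.4913 cm⁴
Total I = 46.8827 cm⁴.
For the y-axis: x̄ = 2.09688 cm.
Repeating about the centroidal y-axis gives I_y = 46.8827 cm⁴.
Polar second moment: J = I_x + I_y = 93.7654 cm⁴.

J ≈ 93.77 cm⁴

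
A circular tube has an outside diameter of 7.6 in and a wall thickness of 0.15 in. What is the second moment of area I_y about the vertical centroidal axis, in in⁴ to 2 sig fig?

Treat the section as a set of non-overlapping primitives; coordinates are from the bounding-box lower-left.
Outer circle: ⌀7.6, A = 45.36 in², x = 3.8 in, Ī = 163.8 in⁴.
Bore (subtracted): ⌀7.3, A = 41.85 in², x = 3.8 in, Ī = 139.4 in⁴.
By symmetry the centroid is at mid-width, x̄ = 3.8 in.
All pieces are centred on the vertical centroidal axis, so I = ΣĪ (holes subtracted) = 24.37 in⁴.

I_y ≈ 24 in⁴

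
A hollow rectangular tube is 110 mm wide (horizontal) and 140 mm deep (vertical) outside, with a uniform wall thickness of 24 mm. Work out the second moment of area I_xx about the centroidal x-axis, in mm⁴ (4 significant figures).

Break the section into simple shapes (no overlaps), measuring from the bottom-left corner of the bounding box.
Outer rectangle: 110 × 140, A = 15 400 mm², y = 70 mm, Ī = 25 153 333 mm⁴.
Inner void (subtracted): 62 × 92, A = 5 704 mm², y = 70 mm, Ī = 4 023 221 mm⁴.
By symmetry the centroid is at mid-height, ȳ = 70 mm.
All pieces are centred on the centroidal x-axis, so I = ΣĪ (holes subtracted) = 21 130 112 mm⁴.

I_xx ≈ 2.113 × 10⁷ mm⁴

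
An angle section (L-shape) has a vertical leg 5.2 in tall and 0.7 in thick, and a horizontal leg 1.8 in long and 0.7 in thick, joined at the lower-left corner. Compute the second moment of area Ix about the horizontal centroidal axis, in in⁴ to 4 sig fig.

Ix ≈ 11.45 in⁴

Split into non-overlapping primitives; take the origin at the lower-left of the bounding box.
Vertical leg: 0.7 × 5.2, A = 3.64 in², y = 2.6 in, Ī = 8.20213 in⁴.
Horizontal leg (remainder): 1.1 × 0.7, A = 0.77 in², y = 0.35 in, Ī = 0.0314417 in⁴.
Centroid: ȳ = ΣA·y / ΣA = 2.20714 in.
Transfer each piece to the horizontal centroidal axis using Ī + A·d² with d = y − 2.20714:
  vertical leg: d = 0.392857 in → contributes +8.76392 in⁴
  horizontal leg (remainder): d = -1.85714 in → contributes +2.68716 in⁴
Total I = 11.4511 in⁴.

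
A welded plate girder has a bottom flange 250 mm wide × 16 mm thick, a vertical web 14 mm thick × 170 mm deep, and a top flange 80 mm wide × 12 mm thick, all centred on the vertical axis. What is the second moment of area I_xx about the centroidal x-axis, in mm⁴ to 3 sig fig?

I_xx ≈ 3.73 × 10⁷ mm⁴

Split into non-overlapping primitives; take the origin at the lower-left of the bounding box.
Bottom plate: 250 × 16, A = 4 000 mm², y = 8 mm, Ī = 85 333 mm⁴.
Web plate: 14 × 170, A = 2 380 mm², y = 101 mm, Ī = 5 731 833 mm⁴.
Top plate: 80 × 12, A = 960 mm², y = 192 mm, Ī = 11 520 mm⁴.
Centroid: ȳ = ΣA·y / ΣA = 62.221 mm.
Transfer each piece to the centroidal x-axis using Ī + A·d² with d = y − 62.221:
  bottom plate: d = -54.221 mm → contributes +11 844 874 mm⁴
  web plate: d = 38.779 mm → contributes +9 310 957 mm⁴
  top plate: d = 129.78 mm → contributes +16 180 478 mm⁴
Total I = 37 336 309 mm⁴.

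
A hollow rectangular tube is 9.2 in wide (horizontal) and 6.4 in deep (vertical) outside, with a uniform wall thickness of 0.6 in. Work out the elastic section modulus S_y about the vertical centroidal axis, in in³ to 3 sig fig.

S_y ≈ 42.1 in³

Break the section into simple shapes (no overlaps), measuring from the bottom-left corner of the bounding box.
Outer rectangle: 9.2 × 6.4, A = 58.88 in², x = 4.6 in, Ī = 415.3 in⁴.
Inner void (subtracted): 8 × 5.2, A = 41.6 in², x = 4.6 in, Ī = 221.87 in⁴.
By symmetry the centroid is at mid-width, x̄ = 4.6 in.
All pieces are centred on the vertical centroidal axis, so I = ΣĪ (holes subtracted) = 193.43 in⁴.
Extreme fibre distance c = 4.6 in; S = I/c = 42.051 in³.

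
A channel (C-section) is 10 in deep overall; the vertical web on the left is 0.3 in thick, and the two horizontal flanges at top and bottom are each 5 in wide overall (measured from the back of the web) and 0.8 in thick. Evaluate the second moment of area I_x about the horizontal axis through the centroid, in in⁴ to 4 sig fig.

I_x ≈ 184.5 in⁴

Decompose the section into non-overlapping parts with the origin at the bottom-left of its bounding rectangle.
Web: 0.3 × 10, A = 3 in², y = 5 in, Ī = 25 in⁴.
Top flange (beyond web): 4.7 × 0.8, A = 3.76 in², y = 9.6 in, Ī = 0.200533 in⁴.
Bottom flange (beyond web): 4.7 × 0.8, A = 3.76 in², y = 0.4 in, Ī = 0.200533 in⁴.
By symmetry the centroid is at mid-height, ȳ = 5 in.
Transfer each piece to the horizontal axis through the centroid using Ī + A·d² with d = y − 5:
  web: d = 0 in → contributes +25 in⁴
  top flange (beyond web): d = 4.6 in → contributes +79.7621 in⁴
  bottom flange (beyond web): d = -4.6 in → contributes +79.7621 in⁴
Total I = 184.524 in⁴.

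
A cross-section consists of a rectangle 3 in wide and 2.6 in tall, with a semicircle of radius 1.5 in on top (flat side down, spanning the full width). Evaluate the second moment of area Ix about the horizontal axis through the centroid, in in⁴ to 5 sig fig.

Ix ≈ 14.072 in⁴

Treat the section as a set of non-overlapping primitives; coordinates are from the bounding-box lower-left.
Rectangular body: 3 × 2.6, A = 7.8 in², y = 1.3 in, Ī = 4.394 in⁴.
Semicircular cap: semicircle r = 1.5, A = 3.534292 in², y = 3.23662 in, Ī = 0.5556446 in⁴.
Centroid: ȳ = ΣA·y / ΣA = 1.903882 in.
Transfer each piece to the horizontal axis through the centroid using Ī + A·d² with d = y − 1.903882:
  rectangular body: d = -0.6038824 in → contributes +7.238457 in⁴
  semicircular cap: d = 1.332737 in → contributes +6.833214 in⁴
Total I = 14.07167 in⁴.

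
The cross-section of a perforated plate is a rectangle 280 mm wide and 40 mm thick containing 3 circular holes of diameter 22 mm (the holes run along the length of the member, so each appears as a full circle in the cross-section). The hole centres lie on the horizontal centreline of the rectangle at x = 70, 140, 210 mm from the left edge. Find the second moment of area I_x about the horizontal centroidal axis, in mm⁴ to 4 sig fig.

Decompose the section into non-overlapping parts with the origin at the bottom-left of its bounding rectangle.
Plate: 280 × 40, A = 11 200 mm², y = 20 mm, Ī = 1 493 333 mm⁴.
Hole 1 (subtracted): ⌀22, A = 380.133 mm², y = 20 mm, Ī = 11 499 mm⁴.
Hole 2 (subtracted): ⌀22, A = 380.133 mm², y = 20 mm, Ī = 11 499 mm⁴.
Hole 3 (subtracted): ⌀22, A = 380.133 mm², y = 20 mm, Ī = 11 499 mm⁴.
By symmetry the centroid is at mid-height, ȳ = 20 mm.
All pieces are centred on the horizontal centroidal axis, so I = ΣĪ (holes subtracted) = 1 458 836 mm⁴.

I_x ≈ 1.459 × 10⁶ mm⁴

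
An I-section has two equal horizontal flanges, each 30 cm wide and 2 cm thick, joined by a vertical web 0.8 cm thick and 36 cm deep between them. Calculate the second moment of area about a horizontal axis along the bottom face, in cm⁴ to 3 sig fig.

Break the section into simple shapes (no overlaps), measuring from the bottom-left corner of the bounding box.
Bottom flange: 30 × 2, A = 60 cm², y = 1 cm, Ī = 20 cm⁴.
Web: 0.8 × 36, A = 28.8 cm², y = 20 cm, Ī = 3110.4 cm⁴.
Top flange: 30 × 2, A = 60 cm², y = 39 cm, Ī = 20 cm⁴.
Transfer each piece to a horizontal axis along the bottom face using Ī + A·d² with d = y − 0:
  bottom flange: d = 1 cm → contributes +80 cm⁴
  web: d = 20 cm → contributes +14 630 cm⁴
  top flange: d = 39 cm → contributes +91 280 cm⁴
Total I = 105 990 cm⁴.

I_base ≈ 1.06 × 10⁵ cm⁴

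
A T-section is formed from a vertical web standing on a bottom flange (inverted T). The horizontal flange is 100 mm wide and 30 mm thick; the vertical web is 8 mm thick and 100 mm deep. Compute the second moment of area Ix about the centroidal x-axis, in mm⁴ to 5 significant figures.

Decompose the section into non-overlapping parts with the origin at the bottom-left of its bounding rectangle.
Flange: 100 × 30, A = 3 000 mm², y = 15 mm, Ī = 225 000 mm⁴.
Web: 8 × 100, A = 800 mm², y = 80 mm, Ī = 666666.7 mm⁴.
Centroid: ȳ = ΣA·y / ΣA = 28.68421 mm.
Transfer each piece to the centroidal x-axis using Ī + A·d² with d = y − 28.68421:
  flange: d = -13.68421 mm → contributes +786772.9 mm⁴
  web: d = 51.31579 mm → contributes +2 773 315 mm⁴
Total I = 3 560 088 mm⁴.

Ix ≈ 3.5601 × 10⁶ mm⁴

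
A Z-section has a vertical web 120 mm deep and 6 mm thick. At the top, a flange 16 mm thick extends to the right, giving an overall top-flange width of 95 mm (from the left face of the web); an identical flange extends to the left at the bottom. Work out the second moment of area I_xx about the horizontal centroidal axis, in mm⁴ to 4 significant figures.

Treat the section as a set of non-overlapping primitives; coordinates are from the bounding-box lower-left.
Web: 6 × 120, A = 720 mm², y = 60 mm, Ī = 864 000 mm⁴.
Top flange (beyond web): 89 × 16, A = 1 424 mm², y = 112 mm, Ī = 30378.7 mm⁴.
Bottom flange (beyond web): 89 × 16, A = 1 424 mm², y = 8 mm, Ī = 30378.7 mm⁴.
Centroid: ȳ = ΣA·y / ΣA = 60 mm.
Transfer each piece to the horizontal centroidal axis using Ī + A·d² with d = y − 60:
  web: d = 0 mm → contributes +864 000 mm⁴
  top flange (beyond web): d = 52 mm → contributes +3 880 875 mm⁴
  bottom flange (beyond web): d = -52 mm → contributes +3 880 875 mm⁴
Total I = 8 625 749 mm⁴.

I_xx ≈ 8.626 × 10⁶ mm⁴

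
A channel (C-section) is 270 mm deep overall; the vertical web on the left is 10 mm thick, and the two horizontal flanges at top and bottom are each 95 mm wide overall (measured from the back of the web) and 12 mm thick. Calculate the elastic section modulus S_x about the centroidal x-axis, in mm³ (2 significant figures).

S_x ≈ 3.7 × 10⁵ mm³

Treat the section as a set of non-overlapping primitives; coordinates are from the bounding-box lower-left.
Web: 10 × 270, A = 2 700 mm², y = 135 mm, Ī = 16 402 500 mm⁴.
Top flange (beyond web): 85 × 12, A = 1 020 mm², y = 264 mm, Ī = 12 240 mm⁴.
Bottom flange (beyond web): 85 × 12, A = 1 020 mm², y = 6 mm, Ī = 12 240 mm⁴.
By symmetry the centroid is at mid-height, ȳ = 135 mm.
Transfer each piece to the centroidal x-axis using Ī + A·d² with d = y − 135:
  web: d = 0 mm → contributes +16 402 500 mm⁴
  top flange (beyond web): d = 129 mm → contributes +16 986 060 mm⁴
  bottom flange (beyond web): d = -129 mm → contributes +16 986 060 mm⁴
Total I = 50 374 620 mm⁴.
Extreme fibre distance c = 135 mm; S = I/c = 373 145 mm³.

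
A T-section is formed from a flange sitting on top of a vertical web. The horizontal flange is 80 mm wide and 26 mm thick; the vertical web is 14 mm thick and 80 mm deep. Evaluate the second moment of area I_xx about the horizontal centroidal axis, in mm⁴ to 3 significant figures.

Break the section into simple shapes (no overlaps), measuring from the bottom-left corner of the bounding box.
Flange: 80 × 26, A = 2 080 mm², y = 93 mm, Ī = 117 173 mm⁴.
Web: 14 × 80, A = 1 120 mm², y = 40 mm, Ī = 597 333 mm⁴.
Centroid: ȳ = ΣA·y / ΣA = 74.45 mm.
Transfer each piece to the horizontal centroidal axis using Ī + A·d² with d = y − 74.45:
  flange: d = 18.55 mm → contributes +832 907 mm⁴
  web: d = -34.45 mm → contributes +1 926 552 mm⁴
Total I = 2 759 459 mm⁴.

I_xx ≈ 2.76 × 10⁶ mm⁴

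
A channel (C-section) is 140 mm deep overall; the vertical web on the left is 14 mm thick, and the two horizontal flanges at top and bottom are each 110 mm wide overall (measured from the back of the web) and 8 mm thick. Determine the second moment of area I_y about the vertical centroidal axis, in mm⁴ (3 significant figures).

I_y ≈ 3.82 × 10⁶ mm⁴

Treat the section as a set of non-overlapping primitives; coordinates are from the bounding-box lower-left.
Web: 14 × 140, A = 1 960 mm², x = 7 mm, Ī = 32 013 mm⁴.
Top flange (beyond web): 96 × 8, A = 768 mm², x = 62 mm, Ī = 589 824 mm⁴.
Bottom flange (beyond web): 96 × 8, A = 768 mm², x = 62 mm, Ī = 589 824 mm⁴.
Centroid: x̄ = ΣA·x / ΣA = 31.165 mm.
Transfer each piece to the vertical centroidal axis using Ī + A·d² with d = x − 31.165:
  web: d = -24.165 mm → contributes +1 176 527 mm⁴
  top flange (beyond web): d = 30.835 mm → contributes +1 320 048 mm⁴
  bottom flange (beyond web): d = 30.835 mm → contributes +1 320 048 mm⁴
Total I = 3 816 622 mm⁴.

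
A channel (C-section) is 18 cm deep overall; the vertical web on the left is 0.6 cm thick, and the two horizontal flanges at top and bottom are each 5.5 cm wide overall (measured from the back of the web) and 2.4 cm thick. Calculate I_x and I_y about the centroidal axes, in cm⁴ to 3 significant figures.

Decompose the section into non-overlapping parts with the origin at the bottom-left of its bounding rectangle.
Web: 0.6 × 18, A = 10.8 cm², y = 9 cm, Ī = 291.6 cm⁴.
Top flange (beyond web): 4.9 × 2.4, A = 11.76 cm², y = 16.8 cm, Ī = 5.6448 cm⁴.
Bottom flange (beyond web): 4.9 × 2.4, A = 11.76 cm², y = 1.2 cm, Ī = 5.6448 cm⁴.
By symmetry the centroid is at mid-height, ȳ = 9 cm.
Transfer each piece to the centroidal x-axis using Ī + A·d² with d = y − 9:
  web: d = 0 cm → contributes +291.6 cm⁴
  top flange (beyond web): d = 7.8 cm → contributes +721.12 cm⁴
  bottom flange (beyond web): d = -7.8 cm → contributes +721.12 cm⁴
Total I = 1733.8 cm⁴.
For the y-axis: x̄ = 2.1846 cm.
Repeating about the centroidal y-axis gives I_y = 103.36 cm⁴.

I_x ≈ 1730 cm⁴, I_y ≈ 103 cm⁴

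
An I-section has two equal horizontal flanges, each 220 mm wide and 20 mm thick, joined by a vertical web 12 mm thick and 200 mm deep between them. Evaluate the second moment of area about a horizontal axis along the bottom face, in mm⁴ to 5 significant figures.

Split into non-overlapping primitives; take the origin at the lower-left of the bounding box.
Bottom flange: 220 × 20, A = 4 400 mm², y = 10 mm, Ī = 146666.7 mm⁴.
Web: 12 × 200, A = 2 400 mm², y = 120 mm, Ī = 8 000 000 mm⁴.
Top flange: 220 × 20, A = 4 400 mm², y = 230 mm, Ī = 146666.7 mm⁴.
Transfer each piece to the bottom edge using Ī + A·d² with d = y − 0:
  bottom flange: d = 10 mm → contributes +586666.7 mm⁴
  web: d = 120 mm → contributes +42 560 000 mm⁴
  top flange: d = 230 mm → contributes +232 906 667 mm⁴
Total I = 276 053 333 mm⁴.

I_base ≈ 2.7605 × 10⁸ mm⁴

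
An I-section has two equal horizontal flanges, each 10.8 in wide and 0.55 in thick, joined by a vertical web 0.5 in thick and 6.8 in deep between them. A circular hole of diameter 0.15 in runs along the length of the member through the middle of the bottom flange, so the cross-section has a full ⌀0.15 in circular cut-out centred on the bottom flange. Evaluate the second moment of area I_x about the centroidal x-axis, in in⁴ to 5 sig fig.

Split into non-overlapping primitives; take the origin at the lower-left of the bounding box.
Bottom flange: 10.8 × 0.55, A = 5.94 in², y = 0.275 in, Ī = 0.1497375 in⁴.
Web: 0.5 × 6.8, A = 3.4 in², y = 3.95 in, Ī = 13.10133 in⁴.
Top flange: 10.8 × 0.55, A = 5.94 in², y = 7.625 in, Ī = 0.1497375 in⁴.
Hole (subtracted): ⌀0.15, A = 0.01767146 in², y = 0.275 in, Ī = 0.00002485049 in⁴.
Centroid: ȳ = ΣA·y / ΣA = 3.954255 in.
Transfer each piece to the centroidal x-axis using Ī + A·d² with d = y − 3.954255:
  bottom flange: d = -3.679255 in → contributes +80.55903 in⁴
  web: d = -0.004255092 in → contributes +13.10139 in⁴
  top flange: d = 3.670745 in → contributes +80.18748 in⁴
  hole: d = -3.679255 in → contributes −0.2392419 in⁴
Total I = 173.6087 in⁴.

I_x ≈ 173.61 in⁴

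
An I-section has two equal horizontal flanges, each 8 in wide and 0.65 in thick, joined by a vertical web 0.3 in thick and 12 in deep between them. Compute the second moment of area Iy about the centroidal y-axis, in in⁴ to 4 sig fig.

Iy ≈ 55.49 in⁴

Split into non-overlapping primitives; take the origin at the lower-left of the bounding box.
Bottom flange: 8 × 0.65, A = 5.2 in², x = 4 in, Ī = 27.7333 in⁴.
Web: 0.3 × 12, A = 3.6 in², x = 4 in, Ī = 0.027 in⁴.
Top flange: 8 × 0.65, A = 5.2 in², x = 4 in, Ī = 27.7333 in⁴.
By symmetry the centroid is at mid-width, x̄ = 4 in.
All pieces are centred on the centroidal y-axis, so I = ΣĪ = 55.4937 in⁴.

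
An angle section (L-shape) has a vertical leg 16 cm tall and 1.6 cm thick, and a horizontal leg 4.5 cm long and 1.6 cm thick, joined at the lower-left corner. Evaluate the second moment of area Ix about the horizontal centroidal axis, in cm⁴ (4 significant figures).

Break the section into simple shapes (no overlaps), measuring from the bottom-left corner of the bounding box.
Vertical leg: 1.6 × 16, A = 25.6 cm², y = 8 cm, Ī = 546.133 cm⁴.
Horizontal leg (remainder): 2.9 × 1.6, A = 4.64 cm², y = 0.8 cm, Ī = 0.989867 cm⁴.
Centroid: ȳ = ΣA·y / ΣA = 6.89524 cm.
Transfer each piece to the horizontal centroidal axis using Ī + A·d² with d = y − 6.89524:
  vertical leg: d = 1.10476 cm → contributes +577.378 cm⁴
  horizontal leg (remainder): d = -6.09524 cm → contributes +173.375 cm⁴
Total I = 750.753 cm⁴.

Ix ≈ 750.8 cm⁴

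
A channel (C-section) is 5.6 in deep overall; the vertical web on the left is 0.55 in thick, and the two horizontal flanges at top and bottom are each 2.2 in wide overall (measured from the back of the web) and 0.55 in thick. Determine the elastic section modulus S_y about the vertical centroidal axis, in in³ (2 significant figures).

S_y ≈ 1.2 in³

Treat the section as a set of non-overlapping primitives; coordinates are from the bounding-box lower-left.
Web: 0.55 × 5.6, A = 3.08 in², x = 0.275 in, Ī = 0.07764 in⁴.
Top flange (beyond web): 1.65 × 0.55, A = 0.9075 in², x = 1.375 in, Ī = 0.2059 in⁴.
Bottom flange (beyond web): 1.65 × 0.55, A = 0.9075 in², x = 1.375 in, Ī = 0.2059 in⁴.
Centroid: x̄ = ΣA·x / ΣA = 0.6829 in.
Transfer each piece to the vertical centroidal axis using Ī + A·d² with d = x − 0.6829:
  web: d = -0.4079 in → contributes +0.59 in⁴
  top flange (beyond web): d = 0.6921 in → contributes +0.6406 in⁴
  bottom flange (beyond web): d = 0.6921 in → contributes +0.6406 in⁴
Total I = 1.871 in⁴.
Extreme fibre distance c = 1.517 in; S = I/c = 1.233 in³.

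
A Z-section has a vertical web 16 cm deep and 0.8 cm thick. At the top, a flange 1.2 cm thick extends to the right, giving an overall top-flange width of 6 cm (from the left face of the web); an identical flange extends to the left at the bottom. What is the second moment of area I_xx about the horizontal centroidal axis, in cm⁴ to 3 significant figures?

Break the section into simple shapes (no overlaps), measuring from the bottom-left corner of the bounding box.
Web: 0.8 × 16, A = 12.8 cm², y = 8 cm, Ī = 273.07 cm⁴.
Top flange (beyond web): 5.2 × 1.2, A = 6.24 cm², y = 15.4 cm, Ī = 0.7488 cm⁴.
Bottom flange (beyond web): 5.2 × 1.2, A = 6.24 cm², y = 0.6 cm, Ī = 0.7488 cm⁴.
Centroid: ȳ = ΣA·y / ΣA = 8 cm.
Transfer each piece to the horizontal centroidal axis using Ī + A·d² with d = y − 8:
  web: d = 0 cm → contributes +273.07 cm⁴
  top flange (beyond web): d = 7.4 cm → contributes +342.45 cm⁴
  bottom flange (beyond web): d = -7.4 cm → contributes +342.45 cm⁴
Total I = 957.97 cm⁴.

I_xx ≈ 958 cm⁴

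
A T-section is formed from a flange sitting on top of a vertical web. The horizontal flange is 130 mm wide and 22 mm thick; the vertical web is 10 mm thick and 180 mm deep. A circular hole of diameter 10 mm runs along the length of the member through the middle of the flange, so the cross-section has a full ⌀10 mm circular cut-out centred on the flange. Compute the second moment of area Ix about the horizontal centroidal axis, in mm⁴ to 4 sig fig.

Treat the section as a set of non-overlapping primitives; coordinates are from the bounding-box lower-left.
Flange: 130 × 22, A = 2 860 mm², y = 191 mm, Ī = 115 353 mm⁴.
Web: 10 × 180, A = 1 800 mm², y = 90 mm, Ī = 4 860 000 mm⁴.
Hole (subtracted): ⌀10, A = 78.5398 mm², y = 191 mm, Ī = 490.874 mm⁴.
Centroid: ȳ = ΣA·y / ΣA = 151.318 mm.
Transfer each piece to the horizontal centroidal axis using Ī + A·d² with d = y − 151.318:
  flange: d = 39.6817 mm → contributes +4 618 810 mm⁴
  web: d = -61.3183 mm → contributes +11 627 887 mm⁴
  hole: d = 39.6817 mm → contributes −124 162 mm⁴
Total I = 16 122 535 mm⁴.

Ix ≈ 1.612 × 10⁷ mm⁴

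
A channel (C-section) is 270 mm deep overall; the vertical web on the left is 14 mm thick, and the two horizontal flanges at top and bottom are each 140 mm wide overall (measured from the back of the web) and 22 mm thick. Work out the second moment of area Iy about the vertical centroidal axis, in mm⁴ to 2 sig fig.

Decompose the section into non-overlapping parts with the origin at the bottom-left of its bounding rectangle.
Web: 14 × 270, A = 3 780 mm², x = 7 mm, Ī = 61 740 mm⁴.
Top flange (beyond web): 126 × 22, A = 2 772 mm², x = 77 mm, Ī = 3 667 356 mm⁴.
Bottom flange (beyond web): 126 × 22, A = 2 772 mm², x = 77 mm, Ī = 3 667 356 mm⁴.
Centroid: x̄ = ΣA·x / ΣA = 48.62 mm.
Transfer each piece to the vertical centroidal axis using Ī + A·d² with d = x − 48.62:
  web: d = -41.62 mm → contributes +6 610 058 mm⁴
  top flange (beyond web): d = 28.38 mm → contributes +5 899 737 mm⁴
  bottom flange (beyond web): d = 28.38 mm → contributes +5 899 737 mm⁴
Total I = 18 409 533 mm⁴.

Iy ≈ 1.8 × 10⁷ mm⁴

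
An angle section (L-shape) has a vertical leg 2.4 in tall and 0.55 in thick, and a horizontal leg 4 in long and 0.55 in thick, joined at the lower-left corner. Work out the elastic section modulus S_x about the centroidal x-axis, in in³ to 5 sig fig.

Treat the section as a set of non-overlapping primitives; coordinates are from the bounding-box lower-left.
Vertical leg: 0.55 × 2.4, A = 1.32 in², y = 1.2 in, Ī = 0.6336 in⁴.
Horizontal leg (remainder): 3.45 × 0.55, A = 1.8975 in², y = 0.275 in, Ī = 0.04783281 in⁴.
Centroid: ȳ = ΣA·y / ΣA = 0.6544872 in.
Transfer each piece to the centroidal x-axis using Ī + A·d² with d = y − 0.6544872:
  vertical leg: d = 0.5455128 in → contributes +1.026411 in⁴
  horizontal leg (remainder): d = -0.3794872 in → contributes +0.3210928 in⁴
Total I = 1.347504 in⁴.
Extreme fibre distance c = 1.745513 in; S = I/c = 0.7719817 in³.

S_x ≈ 0.77198 in³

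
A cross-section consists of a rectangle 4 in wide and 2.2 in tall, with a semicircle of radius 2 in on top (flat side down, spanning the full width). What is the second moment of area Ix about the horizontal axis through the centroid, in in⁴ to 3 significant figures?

Ix ≈ 19.2 in⁴

Treat the section as a set of non-overlapping primitives; coordinates are from the bounding-box lower-left.
Rectangular body: 4 × 2.2, A = 8.8 in², y = 1.1 in, Ī = 3.5493 in⁴.
Semicircular cap: semicircle r = 2, A = 6.2832 in², y = 3.0488 in, Ī = 1.7561 in⁴.
Centroid: ȳ = ΣA·y / ΣA = 1.9118 in.
Transfer each piece to the horizontal axis through the centroid using Ī + A·d² with d = y − 1.9118:
  rectangular body: d = -0.81182 in → contributes +9.349 in⁴
  semicircular cap: d = 1.137 in → contributes +9.8789 in⁴
Total I = 19.228 in⁴.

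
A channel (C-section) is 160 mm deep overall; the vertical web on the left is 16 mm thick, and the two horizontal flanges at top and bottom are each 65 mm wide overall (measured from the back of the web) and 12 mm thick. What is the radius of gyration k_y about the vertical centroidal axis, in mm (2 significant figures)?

Treat the section as a set of non-overlapping primitives; coordinates are from the bounding-box lower-left.
Web: 16 × 160, A = 2 560 mm², x = 8 mm, Ī = 54 613 mm⁴.
Top flange (beyond web): 49 × 12, A = 588 mm², x = 40.5 mm, Ī = 117 649 mm⁴.
Bottom flange (beyond web): 49 × 12, A = 588 mm², x = 40.5 mm, Ī = 117 649 mm⁴.
Centroid: x̄ = ΣA·x / ΣA = 18.23 mm.
Transfer each piece to the vertical centroidal axis using Ī + A·d² with d = x − 18.23:
  web: d = -10.23 mm → contributes +322 535 mm⁴
  top flange (beyond web): d = 22.27 mm → contributes +409 264 mm⁴
  bottom flange (beyond web): d = 22.27 mm → contributes +409 264 mm⁴
Total I = 1 141 063 mm⁴.
Radius of gyration: k = √(I/A) = √(1 141 063 / 3 736) = 17.48 mm.

k_y ≈ 17 mm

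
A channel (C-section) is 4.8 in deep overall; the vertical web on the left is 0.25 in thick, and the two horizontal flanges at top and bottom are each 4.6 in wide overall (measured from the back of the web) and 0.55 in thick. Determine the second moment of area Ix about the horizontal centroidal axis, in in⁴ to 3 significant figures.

Split into non-overlapping primitives; take the origin at the lower-left of the bounding box.
Web: 0.25 × 4.8, A = 1.2 in², y = 2.4 in, Ī = 2.304 in⁴.
Top flange (beyond web): 4.35 × 0.55, A = 2.3925 in², y = 4.525 in, Ī = 0.060311 in⁴.
Bottom flange (beyond web): 4.35 × 0.55, A = 2.3925 in², y = 0.275 in, Ī = 0.060311 in⁴.
By symmetry the centroid is at mid-height, ȳ = 2.4 in.
Transfer each piece to the horizontal centroidal axis using Ī + A·d² with d = y − 2.4:
  web: d = 0 in → contributes +2.304 in⁴
  top flange (beyond web): d = 2.125 in → contributes +10.864 in⁴
  bottom flange (beyond web): d = -2.125 in → contributes +10.864 in⁴
Total I = 24.032 in⁴.

Ix ≈ 24.0 in⁴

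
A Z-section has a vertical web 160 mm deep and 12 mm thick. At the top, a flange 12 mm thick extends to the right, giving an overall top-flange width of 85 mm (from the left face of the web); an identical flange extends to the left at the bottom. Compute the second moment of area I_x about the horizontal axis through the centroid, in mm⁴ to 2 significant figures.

I_x ≈ 1.4 × 10⁷ mm⁴

Treat the section as a set of non-overlapping primitives; coordinates are from the bounding-box lower-left.
Web: 12 × 160, A = 1 920 mm², y = 80 mm, Ī = 4 096 000 mm⁴.
Top flange (beyond web): 73 × 12, A = 876 mm², y = 154 mm, Ī = 10 512 mm⁴.
Bottom flange (beyond web): 73 × 12, A = 876 mm², y = 6 mm, Ī = 10 512 mm⁴.
Centroid: ȳ = ΣA·y / ΣA = 80 mm.
Transfer each piece to the horizontal axis through the centroid using Ī + A·d² with d = y − 80:
  web: d = 0 mm → contributes +4 096 000 mm⁴
  top flange (beyond web): d = 74 mm → contributes +4 807 488 mm⁴
  bottom flange (beyond web): d = -74 mm → contributes +4 807 488 mm⁴
Total I = 13 710 976 mm⁴.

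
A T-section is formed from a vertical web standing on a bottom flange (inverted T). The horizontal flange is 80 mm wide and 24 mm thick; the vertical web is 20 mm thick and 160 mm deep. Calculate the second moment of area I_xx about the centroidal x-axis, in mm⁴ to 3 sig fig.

I_xx ≈ 1.71 × 10⁷ mm⁴

Treat the section as a set of non-overlapping primitives; coordinates are from the bounding-box lower-left.
Flange: 80 × 24, A = 1 920 mm², y = 12 mm, Ī = 92 160 mm⁴.
Web: 20 × 160, A = 3 200 mm², y = 104 mm, Ī = 6 826 667 mm⁴.
Centroid: ȳ = ΣA·y / ΣA = 69.5 mm.
Transfer each piece to the centroidal x-axis using Ī + A·d² with d = y − 69.5:
  flange: d = -57.5 mm → contributes +6 440 160 mm⁴
  web: d = 34.5 mm → contributes +10 635 467 mm⁴
Total I = 17 075 627 mm⁴.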